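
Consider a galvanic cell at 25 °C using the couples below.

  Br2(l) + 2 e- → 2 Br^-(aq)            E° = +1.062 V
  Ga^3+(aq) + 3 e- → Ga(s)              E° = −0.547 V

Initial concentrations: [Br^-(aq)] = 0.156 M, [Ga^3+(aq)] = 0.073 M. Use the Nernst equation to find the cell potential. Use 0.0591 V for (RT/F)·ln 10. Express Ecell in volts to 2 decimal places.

Br₂/Br⁻ is reduced (cathode, E° = +1.062 V) and Ga³⁺/Ga is oxidized (anode).
The standard potential is +1.062 − (−0.547) = +1.609 V and the balanced reaction transfers n = 6 electrons.
The balanced reaction is 3 Br2(l) + 2 Ga(s) → 6 Br^-(aq) + 2 Ga^3+(aq), so Q = [Br^-(aq)]^6·[Ga^3+(aq)]^2 = 7.68×10^−8 and log Q = −7.115.
By the Nernst equation, E = +1.609 − (0.0591/6)·(−7.115) = +1.68 V.

+1.68 V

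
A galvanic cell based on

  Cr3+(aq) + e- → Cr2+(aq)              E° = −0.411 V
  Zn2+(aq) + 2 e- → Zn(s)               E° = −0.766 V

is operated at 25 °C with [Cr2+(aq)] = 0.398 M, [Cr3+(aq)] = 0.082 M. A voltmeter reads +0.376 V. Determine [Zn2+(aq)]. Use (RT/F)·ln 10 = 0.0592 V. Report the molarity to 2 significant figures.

0.0083 M

With Cr³⁺/Cr²⁺ at the cathode and Zn²⁺/Zn at the anode, E°cell = −0.411 − (−0.766) = +0.355 V (n = 2).
Rearranging E = E° − (0.0592/n)·log Q gives log Q = 2(+0.355 − (+0.376))/0.0592 = −0.709.
For 2 Cr3+(aq) + Zn(s) → 2 Cr2+(aq) + Zn2+(aq), the reaction quotient is Q = ([Cr2+(aq)]^2·[Zn2+(aq)]) / [Cr3+(aq)]^2.
Isolating [Zn2+(aq)] in Q = 10^{−0.709} yields log [Zn2+(aq)] = −2.081, i.e. 0.0083 M.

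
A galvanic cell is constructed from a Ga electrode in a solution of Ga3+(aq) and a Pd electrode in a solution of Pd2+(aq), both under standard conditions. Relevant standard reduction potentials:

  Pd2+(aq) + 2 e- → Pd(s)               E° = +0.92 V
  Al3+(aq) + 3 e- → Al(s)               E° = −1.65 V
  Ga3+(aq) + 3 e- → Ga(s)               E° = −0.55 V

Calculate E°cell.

+1.47 V

Of the two couples in this cell, the one with the more positive reduction potential is reduced at the cathode: here that is Pd²⁺/Pd (+0.92 V); Ga³⁺/Ga (−0.55 V) is the anode.
E°cell = E°(cathode) − E°(anode) = +0.92 − (−0.55) = +1.47 V.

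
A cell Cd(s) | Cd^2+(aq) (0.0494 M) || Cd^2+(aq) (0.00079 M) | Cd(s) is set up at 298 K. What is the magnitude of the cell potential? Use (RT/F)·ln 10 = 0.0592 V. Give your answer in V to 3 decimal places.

For a concentration cell E°cell = 0, since both electrodes use the same couple.
The compartment with the higher Cd^2+(aq) concentration (0.0494 M) acts as the cathode; ions are reduced there and produced at the dilute (0.00079 M) anode.
With n = 2, Ecell = −(0.0592/2)·log([dilute]/[conc]) = −(0.0592/2)·log(0.00079/0.0494) = +0.053 V.

0.053 V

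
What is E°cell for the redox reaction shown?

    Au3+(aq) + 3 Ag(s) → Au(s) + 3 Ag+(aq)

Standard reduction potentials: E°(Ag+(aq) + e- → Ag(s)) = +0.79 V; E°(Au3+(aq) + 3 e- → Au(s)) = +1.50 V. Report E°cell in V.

In the reaction as written, Au3+(aq) is reduced (cathode) and Ag+(aq) is produced by oxidation at the anode.
E°cell = E°(cathode) − E°(anode) = +1.50 − (+0.79) = +0.71 V.

+0.71 V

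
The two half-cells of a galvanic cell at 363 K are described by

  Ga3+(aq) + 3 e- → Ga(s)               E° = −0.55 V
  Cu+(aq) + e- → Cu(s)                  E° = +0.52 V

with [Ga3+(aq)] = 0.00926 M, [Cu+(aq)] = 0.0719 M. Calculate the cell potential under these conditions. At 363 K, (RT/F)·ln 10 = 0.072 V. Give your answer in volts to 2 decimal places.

The Cu⁺/Cu couple has the more positive E°, so it is the cathode; Ga³⁺/Ga is the anode.
The standard potential is +0.52 − (−0.55) = +1.07 V and the balanced reaction transfers n = 3 electrons.
For the overall reaction 3 Cu+(aq) + Ga(s) → 3 Cu(s) + Ga3+(aq), Q = [Ga3+(aq)] / [Cu+(aq)]^3 = 24.9, giving log Q = 1.396.
Applying E = E° − (RT ln10/nF)·log Q gives +1.07 − (0.072/3)(1.396) = +1.04 V.

+1.04 V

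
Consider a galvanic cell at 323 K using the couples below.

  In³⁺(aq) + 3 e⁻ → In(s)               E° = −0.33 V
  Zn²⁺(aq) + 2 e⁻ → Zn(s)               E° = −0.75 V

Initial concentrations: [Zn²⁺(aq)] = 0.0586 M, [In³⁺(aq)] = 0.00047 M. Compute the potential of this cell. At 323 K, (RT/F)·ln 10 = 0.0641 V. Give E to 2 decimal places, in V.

+0.39 V

In³⁺/In is reduced (cathode, E° = −0.33 V) and Zn²⁺/Zn is oxidized (anode).
E°cell = E°cat − E°an = −0.33 − (−0.75) = +0.42 V; n = 6.
For the overall reaction 2 In³⁺(aq) + 3 Zn(s) → 2 In(s) + 3 Zn²⁺(aq), Q = [Zn²⁺(aq)]^3 / [In³⁺(aq)]^2 = 911, giving log Q = 2.959.
By the Nernst equation, E = +0.42 − (0.0641/6)·(2.959) = +0.39 V.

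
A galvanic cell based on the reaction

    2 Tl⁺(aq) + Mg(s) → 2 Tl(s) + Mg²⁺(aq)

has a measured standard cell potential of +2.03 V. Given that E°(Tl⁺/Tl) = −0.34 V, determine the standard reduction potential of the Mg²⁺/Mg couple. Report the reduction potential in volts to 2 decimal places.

In the reaction as written the Tl⁺/Tl couple is reduced (cathode) and Mg²⁺/Mg is oxidized (anode), so E°cell = E°(Tl⁺/Tl) − E°(Mg²⁺/Mg).
E°(Mg²⁺/Mg) = E°(cathode) − E°cell = −0.34 − (+2.03) = −2.37 V.

−2.37 V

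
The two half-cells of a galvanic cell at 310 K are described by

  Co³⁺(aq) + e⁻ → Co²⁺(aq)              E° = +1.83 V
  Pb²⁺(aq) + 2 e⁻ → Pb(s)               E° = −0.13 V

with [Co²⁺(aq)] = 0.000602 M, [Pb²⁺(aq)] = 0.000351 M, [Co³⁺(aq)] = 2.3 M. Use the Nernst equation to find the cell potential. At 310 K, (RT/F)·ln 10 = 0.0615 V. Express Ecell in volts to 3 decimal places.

+2.287 V

The Co³⁺/Co²⁺ couple has the more positive E°, so it is the cathode; Pb²⁺/Pb is the anode.
The standard potential is +1.83 − (−0.13) = +1.96 V and the balanced reaction transfers n = 2 electrons.
The balanced reaction is 2 Co³⁺(aq) + Pb(s) → 2 Co²⁺(aq) + Pb²⁺(aq), so Q = ([Co²⁺(aq)]^2·[Pb²⁺(aq)]) / [Co³⁺(aq)]^2 = 2.4×10^−11 and log Q = −10.619.
Applying E = E° − (RT ln10/nF)·log Q gives +1.96 − (0.0615/2)(−10.619) = +2.287 V.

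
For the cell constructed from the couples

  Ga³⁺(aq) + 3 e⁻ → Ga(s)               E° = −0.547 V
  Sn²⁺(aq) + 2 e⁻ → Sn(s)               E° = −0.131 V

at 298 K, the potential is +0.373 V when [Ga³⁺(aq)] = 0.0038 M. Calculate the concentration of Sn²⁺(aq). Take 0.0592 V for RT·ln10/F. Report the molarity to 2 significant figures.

0.00086 M

Sn²⁺/Sn is the cathode (higher E°); E°cell = −0.131 − (−0.547) = +0.416 V with n = 6.
Rearranging E = E° − (0.0592/n)·log Q gives log Q = 6(+0.416 − (+0.373))/0.0592 = 4.358.
For 3 Sn²⁺(aq) + 2 Ga(s) → 3 Sn(s) + 2 Ga³⁺(aq), the reaction quotient is Q = [Ga³⁺(aq)]^2 / [Sn²⁺(aq)]^3.
Substituting the known concentrations and solving, log [Sn²⁺(aq)] = −3.066 and [Sn²⁺(aq)] = 0.00086 M.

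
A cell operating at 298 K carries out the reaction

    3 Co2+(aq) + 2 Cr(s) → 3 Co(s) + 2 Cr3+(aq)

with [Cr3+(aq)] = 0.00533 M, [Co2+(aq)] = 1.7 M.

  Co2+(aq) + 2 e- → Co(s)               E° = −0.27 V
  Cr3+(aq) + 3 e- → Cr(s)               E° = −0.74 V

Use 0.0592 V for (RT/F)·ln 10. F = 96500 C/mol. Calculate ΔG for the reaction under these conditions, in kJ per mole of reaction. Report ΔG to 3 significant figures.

E°cell = −0.27 − (−0.74) = +0.47 V; the balanced reaction transfers n = 6 electrons.
Q = [Cr3+(aq)]^2 / [Co2+(aq)]^3 = 5.78×10^−6, so log Q = −5.238 and E = +0.47 − (0.0592/6)(−5.238) = +0.5217 V.
ΔG = −nFE = −(6)(96500)(+0.5217) J/mol = −302 kJ/mol.

−302 kJ/mol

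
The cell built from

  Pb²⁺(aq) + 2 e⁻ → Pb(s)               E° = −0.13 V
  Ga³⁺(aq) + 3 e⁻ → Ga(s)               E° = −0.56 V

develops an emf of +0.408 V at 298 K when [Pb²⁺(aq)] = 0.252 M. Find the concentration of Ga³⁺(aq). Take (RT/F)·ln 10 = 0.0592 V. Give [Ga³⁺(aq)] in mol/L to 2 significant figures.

1.6 M

The Pb²⁺/Pb couple has the larger reduction potential, so it is the cathode: E°cell = −0.13 − (−0.56) = +0.43 V and n = 6.
Rearranging E = E° − (0.0592/n)·log Q gives log Q = 6(+0.43 − (+0.408))/0.0592 = 2.230.
For 3 Pb²⁺(aq) + 2 Ga(s) → 3 Pb(s) + 2 Ga³⁺(aq), the reaction quotient is Q = [Ga³⁺(aq)]^2 / [Pb²⁺(aq)]^3.
Substituting the known concentrations and solving, log [Ga³⁺(aq)] = 0.217 and [Ga³⁺(aq)] = 1.6 M.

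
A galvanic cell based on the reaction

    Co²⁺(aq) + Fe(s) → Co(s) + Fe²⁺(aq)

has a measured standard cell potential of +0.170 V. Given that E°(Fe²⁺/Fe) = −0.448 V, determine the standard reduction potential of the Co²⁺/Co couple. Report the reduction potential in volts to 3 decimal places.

−0.278 V

In the reaction as written the Co²⁺/Co couple is reduced (cathode) and Fe²⁺/Fe is oxidized (anode), so E°cell = E°(Co²⁺/Co) − E°(Fe²⁺/Fe).
E°(Co²⁺/Co) = E°cell + E°(anode) = +0.170 + (−0.448) = −0.278 V.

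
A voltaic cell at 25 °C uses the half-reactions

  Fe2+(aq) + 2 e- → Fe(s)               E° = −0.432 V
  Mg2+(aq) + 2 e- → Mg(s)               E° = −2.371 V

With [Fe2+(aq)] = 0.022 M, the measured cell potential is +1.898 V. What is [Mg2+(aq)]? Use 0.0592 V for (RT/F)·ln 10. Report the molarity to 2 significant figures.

The Fe²⁺/Fe couple has the larger reduction potential, so it is the cathode: E°cell = −0.432 − (−2.371) = +1.939 V and n = 2.
Rearranging E = E° − (0.0592/n)·log Q gives log Q = 2(+1.939 − (+1.898))/0.0592 = 1.385.
For Fe2+(aq) + Mg(s) → Fe(s) + Mg2+(aq), the reaction quotient is Q = [Mg2+(aq)] / [Fe2+(aq)].
Isolating [Mg2+(aq)] in Q = 10^{1.385} yields log [Mg2+(aq)] = −0.273, i.e. 0.53 M.

0.53 M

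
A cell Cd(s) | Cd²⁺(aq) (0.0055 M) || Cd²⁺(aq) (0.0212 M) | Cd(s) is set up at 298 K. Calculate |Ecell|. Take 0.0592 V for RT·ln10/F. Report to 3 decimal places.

For a concentration cell E°cell = 0, since both electrodes use the same couple.
The compartment with the higher Cd²⁺(aq) concentration (0.0212 M) acts as the cathode; ions are reduced there and produced at the dilute (0.0055 M) anode.
With n = 2, Ecell = −(0.0592/2)·log([dilute]/[conc]) = −(0.0592/2)·log(0.0055/0.0212) = +0.017 V.

0.017 V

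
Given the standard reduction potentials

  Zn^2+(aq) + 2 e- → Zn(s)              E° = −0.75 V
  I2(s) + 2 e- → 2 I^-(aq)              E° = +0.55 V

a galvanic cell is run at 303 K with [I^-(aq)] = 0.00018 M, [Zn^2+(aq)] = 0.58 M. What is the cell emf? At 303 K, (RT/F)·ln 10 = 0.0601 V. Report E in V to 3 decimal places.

+1.532 V

Since E°(I₂/I⁻) > E°(Zn²⁺/Zn), I₂/I⁻ serves as the cathode.
The standard potential is +0.55 − (−0.75) = +1.30 V and the balanced reaction transfers n = 2 electrons.
Balancing gives I2(s) + Zn(s) → 2 I^-(aq) + Zn^2+(aq); hence Q = [I^-(aq)]^2·[Zn^2+(aq)] = 1.88×10^−8 (log Q = −7.726).
By the Nernst equation, E = +1.30 − (0.0601/2)·(−7.726) = +1.532 V.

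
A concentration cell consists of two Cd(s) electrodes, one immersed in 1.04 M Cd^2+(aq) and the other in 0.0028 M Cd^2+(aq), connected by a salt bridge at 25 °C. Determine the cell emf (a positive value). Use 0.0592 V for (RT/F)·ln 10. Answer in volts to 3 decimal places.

0.076 V

For a concentration cell E°cell = 0, since both electrodes use the same couple.
The compartment with the higher Cd^2+(aq) concentration (1.04 M) acts as the cathode; ions are reduced there and produced at the dilute (0.0028 M) anode.
With n = 2, Ecell = −(0.0592/2)·log([dilute]/[conc]) = −(0.0592/2)·log(0.0028/1.04) = +0.076 V.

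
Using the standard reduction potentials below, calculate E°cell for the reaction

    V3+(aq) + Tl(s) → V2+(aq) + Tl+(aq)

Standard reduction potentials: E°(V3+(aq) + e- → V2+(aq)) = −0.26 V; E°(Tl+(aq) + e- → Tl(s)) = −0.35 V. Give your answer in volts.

+0.09 V

In the reaction as written, V3+(aq) is reduced (cathode) and Tl+(aq) is produced by oxidation at the anode.
E°cell = E°(cathode) − E°(anode) = −0.26 − (−0.35) = +0.09 V.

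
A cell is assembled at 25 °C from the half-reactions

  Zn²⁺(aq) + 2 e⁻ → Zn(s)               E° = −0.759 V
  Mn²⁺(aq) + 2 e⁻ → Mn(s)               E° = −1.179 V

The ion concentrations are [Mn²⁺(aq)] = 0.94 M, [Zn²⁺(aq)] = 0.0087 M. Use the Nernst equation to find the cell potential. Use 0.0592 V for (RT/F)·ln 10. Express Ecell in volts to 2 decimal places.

+0.36 V

The Zn²⁺/Zn couple has the more positive E°, so it is the cathode; Mn²⁺/Mn is the anode.
E°cell = E°cat − E°an = −0.759 − (−1.179) = +0.420 V; n = 2.
Balancing gives Zn²⁺(aq) + Mn(s) → Zn(s) + Mn²⁺(aq); hence Q = [Mn²⁺(aq)] / [Zn²⁺(aq)] = 108 (log Q = 2.034).
By the Nernst equation, E = +0.420 − (0.0592/2)·(2.034) = +0.36 V.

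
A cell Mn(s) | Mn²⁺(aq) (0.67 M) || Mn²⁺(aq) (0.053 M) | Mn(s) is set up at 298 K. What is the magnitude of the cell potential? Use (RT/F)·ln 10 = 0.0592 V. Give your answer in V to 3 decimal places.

For a concentration cell E°cell = 0, since both electrodes use the same couple.
The compartment with the higher Mn²⁺(aq) concentration (0.67 M) acts as the cathode; ions are reduced there and produced at the dilute (0.053 M) anode.
With n = 2, Ecell = −(0.0592/2)·log([dilute]/[conc]) = −(0.0592/2)·log(0.053/0.67) = +0.033 V.

0.033 V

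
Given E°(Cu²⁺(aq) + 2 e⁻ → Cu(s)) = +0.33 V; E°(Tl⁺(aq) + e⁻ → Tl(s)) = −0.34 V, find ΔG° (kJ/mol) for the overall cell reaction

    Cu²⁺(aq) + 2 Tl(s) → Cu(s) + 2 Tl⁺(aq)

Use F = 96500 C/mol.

−129 kJ/mol

In the reaction as written Cu²⁺(aq) is reduced, so the Cu²⁺/Cu couple is the cathode and Tl⁺/Tl is the anode.
E°cell = +0.33 − (−0.34) = +0.67 V; balancing electrons gives n = 2.
ΔG° = −nFE°cell = −(2)(96500)(+0.67) J/mol = −129 kJ/mol.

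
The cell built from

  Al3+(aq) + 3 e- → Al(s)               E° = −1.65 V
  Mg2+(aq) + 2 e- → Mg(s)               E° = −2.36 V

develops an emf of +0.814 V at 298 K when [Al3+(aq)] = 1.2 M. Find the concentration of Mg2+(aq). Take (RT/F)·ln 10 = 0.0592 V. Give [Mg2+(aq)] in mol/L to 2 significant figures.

With Al³⁺/Al at the cathode and Mg²⁺/Mg at the anode, E°cell = −1.65 − (−2.36) = +0.71 V (n = 6).
From the Nernst equation, log Q = n(E° − E)/0.0592 = 6·(+0.71 − (+0.814))/0.0592 = −10.541.
Balancing electrons gives 2 Al3+(aq) + 3 Mg(s) → 2 Al(s) + 3 Mg2+(aq); thus Q = [Mg2+(aq)]^3 / [Al3+(aq)]^2.
Isolating [Mg2+(aq)] in Q = 10^{−10.541} yields log [Mg2+(aq)] = −3.461, i.e. 0.00035 M.

0.00035 M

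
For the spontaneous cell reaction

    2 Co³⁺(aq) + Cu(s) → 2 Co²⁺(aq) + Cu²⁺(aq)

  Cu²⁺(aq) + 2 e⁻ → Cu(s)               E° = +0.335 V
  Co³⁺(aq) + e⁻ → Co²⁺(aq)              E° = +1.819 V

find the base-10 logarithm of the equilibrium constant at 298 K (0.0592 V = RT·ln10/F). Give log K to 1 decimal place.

The Co³⁺/Co²⁺ couple is reduced (cathode); E°cell = +1.819 − (+0.335) = +1.484 V with n = 2.
At equilibrium E = 0, so log K = nE°cell / 0.0592 = (2)(+1.484) / 0.0592 = 50.1.

log K = 50.1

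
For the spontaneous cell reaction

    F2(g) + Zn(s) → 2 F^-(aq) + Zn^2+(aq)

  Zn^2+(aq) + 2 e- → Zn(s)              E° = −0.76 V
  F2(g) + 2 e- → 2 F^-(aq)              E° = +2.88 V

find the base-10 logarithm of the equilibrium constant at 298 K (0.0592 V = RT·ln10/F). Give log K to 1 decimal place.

log K = 123.0

The F₂/F⁻ couple is reduced (cathode); E°cell = +2.88 − (−0.76) = +3.64 V with n = 2.
At equilibrium E = 0, so log K = nE°cell / 0.0592 = (2)(+3.64) / 0.0592 = 123.0.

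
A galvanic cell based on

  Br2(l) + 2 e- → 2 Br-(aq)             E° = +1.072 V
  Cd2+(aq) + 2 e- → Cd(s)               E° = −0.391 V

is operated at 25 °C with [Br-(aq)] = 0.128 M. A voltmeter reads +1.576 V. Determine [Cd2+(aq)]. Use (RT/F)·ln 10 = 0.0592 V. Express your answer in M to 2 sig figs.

Br₂/Br⁻ is the cathode (higher E°); E°cell = +1.072 − (−0.391) = +1.463 V with n = 2.
Since E = E° − (0.0592/n)·log Q, log Q = n(E° − E)/0.0592 = −3.818.
The balanced reaction is Br2(l) + Cd(s) → 2 Br-(aq) + Cd2+(aq), so Q = [Br-(aq)]^2·[Cd2+(aq)].
Isolating [Cd2+(aq)] in Q = 10^{−3.818} yields log [Cd2+(aq)] = −2.032, i.e. 0.0093 M.

0.0093 M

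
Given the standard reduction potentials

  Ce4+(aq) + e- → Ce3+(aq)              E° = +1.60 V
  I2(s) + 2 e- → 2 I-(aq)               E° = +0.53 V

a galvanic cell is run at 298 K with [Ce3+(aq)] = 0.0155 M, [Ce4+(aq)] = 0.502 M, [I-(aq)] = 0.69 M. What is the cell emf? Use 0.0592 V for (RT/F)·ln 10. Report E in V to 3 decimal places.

Since E°(Ce⁴⁺/Ce³⁺) > E°(I₂/I⁻), Ce⁴⁺/Ce³⁺ serves as the cathode.
The standard potential is +1.60 − (+0.53) = +1.07 V and the balanced reaction transfers n = 2 electrons.
Balancing gives 2 Ce4+(aq) + 2 I-(aq) → 2 Ce3+(aq) + I2(s); hence Q = [Ce3+(aq)]^2 / ([Ce4+(aq)]^2·[I-(aq)]^2) = 0.002 (log Q = −2.698).
E = E° − (0.0592/n)·log Q = +1.07 − (0.0592/2)(−2.698) = +1.150 V.

+1.150 V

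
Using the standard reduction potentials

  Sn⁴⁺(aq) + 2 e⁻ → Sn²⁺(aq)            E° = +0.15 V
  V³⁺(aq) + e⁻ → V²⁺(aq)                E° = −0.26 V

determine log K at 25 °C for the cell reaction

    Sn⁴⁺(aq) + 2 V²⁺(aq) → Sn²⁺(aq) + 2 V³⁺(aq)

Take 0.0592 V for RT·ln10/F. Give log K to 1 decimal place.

log K = 13.9

The Sn⁴⁺/Sn²⁺ couple is reduced (cathode); E°cell = +0.15 − (−0.26) = +0.41 V with n = 2.
At equilibrium E = 0, so log K = nE°cell / 0.0592 = (2)(+0.41) / 0.0592 = 13.9.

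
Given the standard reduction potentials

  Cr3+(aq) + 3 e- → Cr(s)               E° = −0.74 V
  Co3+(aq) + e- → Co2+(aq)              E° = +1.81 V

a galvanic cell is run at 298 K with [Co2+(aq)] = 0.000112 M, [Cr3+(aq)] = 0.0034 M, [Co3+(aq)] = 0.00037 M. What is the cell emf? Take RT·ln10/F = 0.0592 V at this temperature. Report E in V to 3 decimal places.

+2.629 V

Co³⁺/Co²⁺ is reduced (cathode, E° = +1.81 V) and Cr³⁺/Cr is oxidized (anode).
E°cell = +1.81 − (−0.74) = +2.55 V, with n = 3 electrons transferred.
For the overall reaction 3 Co3+(aq) + Cr(s) → 3 Co2+(aq) + Cr3+(aq), Q = ([Co2+(aq)]^3·[Cr3+(aq)]) / [Co3+(aq)]^3 = 9.43×10^−5, giving log Q = −4.025.
E = E° − (0.0592/n)·log Q = +2.55 − (0.0592/3)(−4.025) = +2.629 V.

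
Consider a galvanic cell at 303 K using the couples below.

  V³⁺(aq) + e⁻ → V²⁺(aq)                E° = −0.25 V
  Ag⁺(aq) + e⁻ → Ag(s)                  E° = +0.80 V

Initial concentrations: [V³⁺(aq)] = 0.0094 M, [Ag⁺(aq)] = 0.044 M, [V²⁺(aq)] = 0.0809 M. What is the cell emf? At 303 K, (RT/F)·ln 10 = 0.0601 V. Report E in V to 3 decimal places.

Since E°(Ag⁺/Ag) > E°(V³⁺/V²⁺), Ag⁺/Ag serves as the cathode.
E°cell = E°cat − E°an = +0.80 − (−0.25) = +1.05 V; n = 1.
Balancing gives Ag⁺(aq) + V²⁺(aq) → Ag(s) + V³⁺(aq); hence Q = [V³⁺(aq)] / ([Ag⁺(aq)]·[V²⁺(aq)]) = 2.64 (log Q = 0.422).
E = E° − (0.0601/n)·log Q = +1.05 − (0.0601/1)(0.422) = +1.025 V.

+1.025 V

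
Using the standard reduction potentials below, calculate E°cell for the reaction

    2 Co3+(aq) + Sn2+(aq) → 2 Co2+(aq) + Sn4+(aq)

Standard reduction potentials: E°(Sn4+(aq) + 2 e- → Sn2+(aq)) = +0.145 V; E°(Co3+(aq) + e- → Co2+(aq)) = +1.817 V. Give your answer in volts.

+1.672 V

Co3+(aq) gains electrons, so the Co³⁺/Co²⁺ couple is the cathode; the Sn⁴⁺/Sn²⁺ couple is the anode.
E°cell = E°(cathode) − E°(anode) = +1.817 − (+0.145) = +1.672 V.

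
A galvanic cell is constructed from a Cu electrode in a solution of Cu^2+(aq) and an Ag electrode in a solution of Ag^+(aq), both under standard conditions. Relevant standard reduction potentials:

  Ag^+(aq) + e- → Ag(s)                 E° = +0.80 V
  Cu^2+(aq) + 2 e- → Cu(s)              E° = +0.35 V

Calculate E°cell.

+0.45 V

The Ag⁺/Ag couple has the higher E°, so Ag ion is reduced (cathode) and Cu is oxidized (anode).
E°cell = E°(cathode) − E°(anode) = +0.80 − (+0.35) = +0.45 V.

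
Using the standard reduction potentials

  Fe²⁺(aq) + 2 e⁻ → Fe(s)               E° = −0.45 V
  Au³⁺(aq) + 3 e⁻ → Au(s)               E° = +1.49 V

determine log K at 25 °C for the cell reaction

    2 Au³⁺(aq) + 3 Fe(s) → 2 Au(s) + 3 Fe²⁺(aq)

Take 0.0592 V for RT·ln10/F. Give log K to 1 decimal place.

The Au³⁺/Au couple is reduced (cathode); E°cell = +1.49 − (−0.45) = +1.94 V with n = 6.
At equilibrium E = 0, so log K = nE°cell / 0.0592 = (6)(+1.94) / 0.0592 = 196.6.

log K = 196.6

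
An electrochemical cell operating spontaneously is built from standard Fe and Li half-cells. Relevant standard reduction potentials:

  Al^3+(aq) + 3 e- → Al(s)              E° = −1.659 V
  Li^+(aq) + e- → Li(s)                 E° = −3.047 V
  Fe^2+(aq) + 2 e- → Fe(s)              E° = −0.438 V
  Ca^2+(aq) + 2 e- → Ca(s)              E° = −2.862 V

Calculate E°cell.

Of the two couples in this cell, the one with the more positive reduction potential is reduced at the cathode: here that is Fe²⁺/Fe (−0.438 V); Li⁺/Li (−3.047 V) is the anode.
E°cell = E°(cathode) − E°(anode) = −0.438 − (−3.047) = +2.609 V.

+2.609 V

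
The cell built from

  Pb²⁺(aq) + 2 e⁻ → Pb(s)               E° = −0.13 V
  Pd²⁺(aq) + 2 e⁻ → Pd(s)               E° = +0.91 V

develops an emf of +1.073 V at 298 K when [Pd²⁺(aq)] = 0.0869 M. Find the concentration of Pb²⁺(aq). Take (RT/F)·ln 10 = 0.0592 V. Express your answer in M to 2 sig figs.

0.0067 M

Pd²⁺/Pd is the cathode (higher E°); E°cell = +0.91 − (−0.13) = +1.04 V with n = 2.
Since E = E° − (0.0592/n)·log Q, log Q = n(E° − E)/0.0592 = −1.115.
For Pd²⁺(aq) + Pb(s) → Pd(s) + Pb²⁺(aq), the reaction quotient is Q = [Pb²⁺(aq)] / [Pd²⁺(aq)].
Isolating [Pb²⁺(aq)] in Q = 10^{−1.115} yields log [Pb²⁺(aq)] = −2.176, i.e. 0.0067 M.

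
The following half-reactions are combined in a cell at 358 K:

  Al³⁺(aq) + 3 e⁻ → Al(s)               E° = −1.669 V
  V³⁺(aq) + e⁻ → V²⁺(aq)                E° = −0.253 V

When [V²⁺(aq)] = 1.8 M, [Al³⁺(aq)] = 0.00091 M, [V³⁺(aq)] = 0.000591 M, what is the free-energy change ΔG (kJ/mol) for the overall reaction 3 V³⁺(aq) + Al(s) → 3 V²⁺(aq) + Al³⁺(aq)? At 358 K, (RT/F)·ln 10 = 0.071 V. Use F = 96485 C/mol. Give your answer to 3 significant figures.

With V³⁺/V²⁺ reduced at the cathode, E°cell = −0.253 − (−1.669) = +1.416 V and n = 3.
The reaction quotient is ([V²⁺(aq)]^3·[Al³⁺(aq)]) / [V³⁺(aq)]^3 = 2.57×10^7; by Nernst, E = +1.416 − (0.071/3)(7.410) = +1.2406 V.
Then ΔG = −nFE = −3 × 96485 × +1.2406 J/mol = −359 kJ/mol.

−359 kJ/mol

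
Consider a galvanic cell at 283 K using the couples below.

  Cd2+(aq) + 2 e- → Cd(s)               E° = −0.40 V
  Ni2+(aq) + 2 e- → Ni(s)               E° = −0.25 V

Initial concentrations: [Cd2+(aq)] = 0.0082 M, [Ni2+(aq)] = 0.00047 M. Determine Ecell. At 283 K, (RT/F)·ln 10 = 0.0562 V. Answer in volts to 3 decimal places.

Since E°(Ni²⁺/Ni) > E°(Cd²⁺/Cd), Ni²⁺/Ni serves as the cathode.
E°cell = −0.25 − (−0.40) = +0.15 V, with n = 2 electrons transferred.
Balancing gives Ni2+(aq) + Cd(s) → Ni(s) + Cd2+(aq); hence Q = [Cd2+(aq)] / [Ni2+(aq)] = 17.4 (log Q = 1.242).
Applying E = E° − (RT ln10/nF)·log Q gives +0.15 − (0.0562/2)(1.242) = +0.115 V.

+0.115 V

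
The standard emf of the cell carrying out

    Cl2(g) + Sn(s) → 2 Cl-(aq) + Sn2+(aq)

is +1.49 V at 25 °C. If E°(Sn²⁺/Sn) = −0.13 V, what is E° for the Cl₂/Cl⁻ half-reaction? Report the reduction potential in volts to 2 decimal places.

+1.36 V

In the reaction as written the Cl₂/Cl⁻ couple is reduced (cathode) and Sn²⁺/Sn is oxidized (anode), so E°cell = E°(Cl₂/Cl⁻) − E°(Sn²⁺/Sn).
E°(Cl₂/Cl⁻) = E°cell + E°(anode) = +1.49 + (−0.13) = +1.36 V.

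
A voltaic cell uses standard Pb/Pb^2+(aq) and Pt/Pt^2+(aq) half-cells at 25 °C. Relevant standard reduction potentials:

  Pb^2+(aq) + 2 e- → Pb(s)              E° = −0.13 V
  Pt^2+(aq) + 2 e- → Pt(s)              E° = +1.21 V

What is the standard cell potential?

The Pt²⁺/Pt couple has the higher E°, so Pt ion is reduced (cathode) and Pb is oxidized (anode).
E°cell = E°(cathode) − E°(anode) = +1.21 − (−0.13) = +1.34 V.

+1.34 V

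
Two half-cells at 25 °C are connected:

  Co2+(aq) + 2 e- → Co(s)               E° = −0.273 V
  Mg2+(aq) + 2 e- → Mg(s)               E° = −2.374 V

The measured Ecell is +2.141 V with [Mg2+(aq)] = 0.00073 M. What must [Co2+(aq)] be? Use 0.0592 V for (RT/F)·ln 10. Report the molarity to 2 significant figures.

0.016 M

The Co²⁺/Co couple has the larger reduction potential, so it is the cathode: E°cell = −0.273 − (−2.374) = +2.101 V and n = 2.
Rearranging E = E° − (0.0592/n)·log Q gives log Q = 2(+2.101 − (+2.141))/0.0592 = −1.351.
For Co2+(aq) + Mg(s) → Co(s) + Mg2+(aq), the reaction quotient is Q = [Mg2+(aq)] / [Co2+(aq)].
Isolating [Co2+(aq)] in Q = 10^{−1.351} yields log [Co2+(aq)] = −1.786, i.e. 0.016 M.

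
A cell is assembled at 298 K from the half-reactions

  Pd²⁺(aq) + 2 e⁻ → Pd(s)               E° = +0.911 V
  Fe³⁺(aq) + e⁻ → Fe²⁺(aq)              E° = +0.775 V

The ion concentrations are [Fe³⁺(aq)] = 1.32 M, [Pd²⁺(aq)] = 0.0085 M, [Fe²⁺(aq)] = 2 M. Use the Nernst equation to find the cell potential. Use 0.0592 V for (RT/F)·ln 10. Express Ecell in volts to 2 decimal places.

Since E°(Pd²⁺/Pd) > E°(Fe³⁺/Fe²⁺), Pd²⁺/Pd serves as the cathode.
E°cell = +0.911 − (+0.775) = +0.136 V, with n = 2 electrons transferred.
Balancing gives Pd²⁺(aq) + 2 Fe²⁺(aq) → Pd(s) + 2 Fe³⁺(aq); hence Q = [Fe³⁺(aq)]^2 / ([Pd²⁺(aq)]·[Fe²⁺(aq)]^2) = 51.2 (log Q = 1.710).
Applying E = E° − (RT ln10/nF)·log Q gives +0.136 − (0.0592/2)(1.710) = +0.09 V.

+0.09 V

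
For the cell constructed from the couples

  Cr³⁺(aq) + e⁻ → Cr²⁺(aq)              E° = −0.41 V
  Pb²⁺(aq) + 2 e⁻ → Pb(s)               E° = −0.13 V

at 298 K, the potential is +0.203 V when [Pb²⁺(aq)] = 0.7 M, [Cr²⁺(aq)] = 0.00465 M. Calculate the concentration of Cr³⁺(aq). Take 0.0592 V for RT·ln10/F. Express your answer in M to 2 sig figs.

0.078 M

Pb²⁺/Pb is the cathode (higher E°); E°cell = −0.13 − (−0.41) = +0.28 V with n = 2.
Rearranging E = E° − (0.0592/n)·log Q gives log Q = 2(+0.28 − (+0.203))/0.0592 = 2.601.
The balanced reaction is Pb²⁺(aq) + 2 Cr²⁺(aq) → Pb(s) + 2 Cr³⁺(aq), so Q = [Cr³⁺(aq)]^2 / ([Pb²⁺(aq)]·[Cr²⁺(aq)]^2).
Isolating [Cr³⁺(aq)] in Q = 10^{2.601} yields log [Cr³⁺(aq)] = −1.109, i.e. 0.078 M.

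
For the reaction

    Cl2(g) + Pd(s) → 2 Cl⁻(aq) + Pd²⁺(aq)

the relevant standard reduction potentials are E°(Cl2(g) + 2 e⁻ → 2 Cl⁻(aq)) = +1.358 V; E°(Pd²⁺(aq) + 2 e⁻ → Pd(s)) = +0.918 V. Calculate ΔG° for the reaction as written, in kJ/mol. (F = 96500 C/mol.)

In the reaction as written Cl2(g) is reduced, so the Cl₂/Cl⁻ couple is the cathode and Pd²⁺/Pd is the anode.
E°cell = +1.358 − (+0.918) = +0.440 V; balancing electrons gives n = 2.
ΔG° = −nFE°cell = −(2)(96500)(+0.440) J/mol = −84.9 kJ/mol.

−84.9 kJ/mol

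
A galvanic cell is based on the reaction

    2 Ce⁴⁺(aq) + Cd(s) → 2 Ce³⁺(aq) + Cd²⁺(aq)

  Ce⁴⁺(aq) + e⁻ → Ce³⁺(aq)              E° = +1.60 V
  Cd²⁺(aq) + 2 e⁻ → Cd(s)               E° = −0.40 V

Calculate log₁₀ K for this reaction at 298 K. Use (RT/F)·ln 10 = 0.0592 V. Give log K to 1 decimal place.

The Ce⁴⁺/Ce³⁺ couple is reduced (cathode); E°cell = +1.60 − (−0.40) = +2.00 V with n = 2.
At equilibrium E = 0, so log K = nE°cell / 0.0592 = (2)(+2.00) / 0.0592 = 67.6.

log K = 67.6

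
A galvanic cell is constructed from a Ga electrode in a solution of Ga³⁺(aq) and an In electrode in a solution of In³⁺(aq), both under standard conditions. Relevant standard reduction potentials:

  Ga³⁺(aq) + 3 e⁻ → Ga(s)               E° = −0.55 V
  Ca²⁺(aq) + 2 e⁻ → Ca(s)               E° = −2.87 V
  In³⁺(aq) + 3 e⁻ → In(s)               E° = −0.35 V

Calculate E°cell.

Of the two couples in this cell, the one with the more positive reduction potential is reduced at the cathode: here that is In³⁺/In (−0.35 V); Ga³⁺/Ga (−0.55 V) is the anode.
E°cell = E°(cathode) − E°(anode) = −0.35 − (−0.55) = +0.20 V.

+0.20 V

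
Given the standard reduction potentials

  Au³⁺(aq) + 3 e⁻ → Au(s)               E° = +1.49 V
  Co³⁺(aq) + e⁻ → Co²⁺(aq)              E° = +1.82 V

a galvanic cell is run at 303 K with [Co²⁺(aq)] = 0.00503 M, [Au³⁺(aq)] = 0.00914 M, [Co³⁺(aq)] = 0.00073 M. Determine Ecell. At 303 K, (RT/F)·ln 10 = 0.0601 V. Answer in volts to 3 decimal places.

Co³⁺/Co²⁺ is reduced (cathode, E° = +1.82 V) and Au³⁺/Au is oxidized (anode).
E°cell = +1.82 − (+1.49) = +0.33 V, with n = 3 electrons transferred.
Balancing gives 3 Co³⁺(aq) + Au(s) → 3 Co²⁺(aq) + Au³⁺(aq); hence Q = ([Co²⁺(aq)]^3·[Au³⁺(aq)]) / [Co³⁺(aq)]^3 = 2.99 (log Q = 0.476).
By the Nernst equation, E = +0.33 − (0.0601/3)·(0.476) = +0.320 V.

+0.320 V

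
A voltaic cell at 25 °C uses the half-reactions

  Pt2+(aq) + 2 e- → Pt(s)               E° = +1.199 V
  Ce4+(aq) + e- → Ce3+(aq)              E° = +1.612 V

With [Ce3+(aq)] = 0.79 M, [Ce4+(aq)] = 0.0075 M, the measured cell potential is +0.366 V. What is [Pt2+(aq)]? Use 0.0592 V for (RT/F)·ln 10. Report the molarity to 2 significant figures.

0.0035 M

The Ce⁴⁺/Ce³⁺ couple has the larger reduction potential, so it is the cathode: E°cell = +1.612 − (+1.199) = +0.413 V and n = 2.
From the Nernst equation, log Q = n(E° − E)/0.0592 = 2·(+0.413 − (+0.366))/0.0592 = 1.588.
Balancing electrons gives 2 Ce4+(aq) + Pt(s) → 2 Ce3+(aq) + Pt2+(aq); thus Q = ([Ce3+(aq)]^2·[Pt2+(aq)]) / [Ce4+(aq)]^2.
Solving for the unknown gives log [Pt2+(aq)] = −2.457, so [Pt2+(aq)] ≈ 0.0035 M.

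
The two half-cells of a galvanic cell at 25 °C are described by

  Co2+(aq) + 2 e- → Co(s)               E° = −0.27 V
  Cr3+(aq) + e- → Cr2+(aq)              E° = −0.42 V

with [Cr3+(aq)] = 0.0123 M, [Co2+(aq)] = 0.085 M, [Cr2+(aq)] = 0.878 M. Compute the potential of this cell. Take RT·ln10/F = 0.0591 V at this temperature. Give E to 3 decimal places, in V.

+0.228 V

Since E°(Co²⁺/Co) > E°(Cr³⁺/Cr²⁺), Co²⁺/Co serves as the cathode.
The standard potential is −0.27 − (−0.42) = +0.15 V and the balanced reaction transfers n = 2 electrons.
Balancing gives Co2+(aq) + 2 Cr2+(aq) → Co(s) + 2 Cr3+(aq); hence Q = [Cr3+(aq)]^2 / ([Co2+(aq)]·[Cr2+(aq)]^2) = 0.00231 (log Q = −2.637).
E = E° − (0.0591/n)·log Q = +0.15 − (0.0591/2)(−2.637) = +0.228 V.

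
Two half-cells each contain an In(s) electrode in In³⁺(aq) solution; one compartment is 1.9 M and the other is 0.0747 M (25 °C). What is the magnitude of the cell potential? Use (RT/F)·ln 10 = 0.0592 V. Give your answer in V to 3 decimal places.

0.028 V

For a concentration cell E°cell = 0, since both electrodes use the same couple.
The compartment with the higher In³⁺(aq) concentration (1.9 M) acts as the cathode; ions are reduced there and produced at the dilute (0.0747 M) anode.
With n = 3, Ecell = −(0.0592/3)·log([dilute]/[conc]) = −(0.0592/3)·log(0.0747/1.9) = +0.028 V.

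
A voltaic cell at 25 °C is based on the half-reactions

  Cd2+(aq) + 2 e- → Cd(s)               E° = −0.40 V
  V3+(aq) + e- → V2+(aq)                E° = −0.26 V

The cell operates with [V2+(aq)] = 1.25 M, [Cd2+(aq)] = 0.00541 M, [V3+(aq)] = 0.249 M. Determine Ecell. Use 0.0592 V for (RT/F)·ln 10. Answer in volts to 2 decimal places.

The V³⁺/V²⁺ couple has the more positive E°, so it is the cathode; Cd²⁺/Cd is the anode.
E°cell = −0.26 − (−0.40) = +0.14 V, with n = 2 electrons transferred.
Balancing gives 2 V3+(aq) + Cd(s) → 2 V2+(aq) + Cd2+(aq); hence Q = ([V2+(aq)]^2·[Cd2+(aq)]) / [V3+(aq)]^2 = 0.136 (log Q = −0.865).
E = E° − (0.0592/n)·log Q = +0.14 − (0.0592/2)(−0.865) = +0.17 V.

+0.17 V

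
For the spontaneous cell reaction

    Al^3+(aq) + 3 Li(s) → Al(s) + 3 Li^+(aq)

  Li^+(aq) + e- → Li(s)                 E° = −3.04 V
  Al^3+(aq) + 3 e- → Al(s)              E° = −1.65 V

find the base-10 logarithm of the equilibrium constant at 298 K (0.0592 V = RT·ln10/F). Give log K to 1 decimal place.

log K = 70.4

The Al³⁺/Al couple is reduced (cathode); E°cell = −1.65 − (−3.04) = +1.39 V with n = 3.
At equilibrium E = 0, so log K = nE°cell / 0.0592 = (3)(+1.39) / 0.0592 = 70.4.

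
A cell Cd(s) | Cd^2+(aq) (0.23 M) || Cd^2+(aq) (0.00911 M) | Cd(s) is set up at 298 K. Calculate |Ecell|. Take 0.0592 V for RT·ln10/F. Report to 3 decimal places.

For a concentration cell E°cell = 0, since both electrodes use the same couple.
The compartment with the higher Cd^2+(aq) concentration (0.23 M) acts as the cathode; ions are reduced there and produced at the dilute (0.00911 M) anode.
With n = 2, Ecell = −(0.0592/2)·log([dilute]/[conc]) = −(0.0592/2)·log(0.00911/0.23) = +0.042 V.

0.042 V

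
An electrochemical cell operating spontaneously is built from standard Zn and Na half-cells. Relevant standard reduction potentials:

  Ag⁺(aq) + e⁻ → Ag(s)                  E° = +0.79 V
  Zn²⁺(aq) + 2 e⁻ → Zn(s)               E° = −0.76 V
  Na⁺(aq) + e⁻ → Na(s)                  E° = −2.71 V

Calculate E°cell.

The Zn²⁺/Zn couple has the higher E°, so Zn ion is reduced (cathode) and Na is oxidized (anode).
E°cell = E°(cathode) − E°(anode) = −0.76 − (−2.71) = +1.95 V.

+1.95 V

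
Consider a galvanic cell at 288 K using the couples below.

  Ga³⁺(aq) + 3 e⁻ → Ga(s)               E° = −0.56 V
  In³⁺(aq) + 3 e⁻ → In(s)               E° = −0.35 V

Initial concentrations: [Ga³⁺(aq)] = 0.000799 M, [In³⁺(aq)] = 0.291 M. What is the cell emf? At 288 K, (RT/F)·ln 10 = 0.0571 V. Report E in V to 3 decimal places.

Since E°(In³⁺/In) > E°(Ga³⁺/Ga), In³⁺/In serves as the cathode.
E°cell = −0.35 − (−0.56) = +0.21 V, with n = 3 electrons transferred.
The balanced reaction is In³⁺(aq) + Ga(s) → In(s) + Ga³⁺(aq), so Q = [Ga³⁺(aq)] / [In³⁺(aq)] = 0.00275 and log Q = −2.561.
Applying E = E° − (RT ln10/nF)·log Q gives +0.21 − (0.0571/3)(−2.561) = +0.259 V.

+0.259 V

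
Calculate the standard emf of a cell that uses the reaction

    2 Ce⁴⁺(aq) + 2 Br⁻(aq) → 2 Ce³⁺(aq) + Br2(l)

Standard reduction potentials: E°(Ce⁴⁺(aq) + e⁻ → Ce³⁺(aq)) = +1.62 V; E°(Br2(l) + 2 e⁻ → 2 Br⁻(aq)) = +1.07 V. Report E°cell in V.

+0.55 V

Ce⁴⁺(aq) gains electrons, so the Ce⁴⁺/Ce³⁺ couple is the cathode; the Br₂/Br⁻ couple is the anode.
E°cell = E°(cathode) − E°(anode) = +1.62 − (+1.07) = +0.55 V.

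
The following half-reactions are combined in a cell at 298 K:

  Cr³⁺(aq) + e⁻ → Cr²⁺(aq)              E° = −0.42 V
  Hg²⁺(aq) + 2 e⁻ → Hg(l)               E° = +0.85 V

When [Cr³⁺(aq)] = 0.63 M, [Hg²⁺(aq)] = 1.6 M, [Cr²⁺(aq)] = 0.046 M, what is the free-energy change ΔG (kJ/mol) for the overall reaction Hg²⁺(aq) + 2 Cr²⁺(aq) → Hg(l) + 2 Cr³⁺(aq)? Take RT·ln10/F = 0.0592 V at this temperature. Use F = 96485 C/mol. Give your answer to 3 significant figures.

−233 kJ/mol

The standard cell potential is +0.85 − (−0.42) = +1.27 V, with n = 2 electrons in the balanced equation.
Here Q = [Cr³⁺(aq)]^2 / ([Hg²⁺(aq)]·[Cr²⁺(aq)]^2) = 117 (log Q = 2.069), giving E = +1.27 − (0.0592/2)·(2.069) = +1.2088 V.
Then ΔG = −nFE = −2 × 96485 × +1.2088 J/mol = −233 kJ/mol.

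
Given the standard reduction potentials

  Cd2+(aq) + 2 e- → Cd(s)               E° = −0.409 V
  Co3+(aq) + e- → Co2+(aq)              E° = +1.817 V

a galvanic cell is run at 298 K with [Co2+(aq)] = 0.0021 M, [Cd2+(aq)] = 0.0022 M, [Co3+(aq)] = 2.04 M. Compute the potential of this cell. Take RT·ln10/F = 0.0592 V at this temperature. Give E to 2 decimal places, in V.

+2.48 V

The Co³⁺/Co²⁺ couple has the more positive E°, so it is the cathode; Cd²⁺/Cd is the anode.
E°cell = +1.817 − (−0.409) = +2.226 V, with n = 2 electrons transferred.
Balancing gives 2 Co3+(aq) + Cd(s) → 2 Co2+(aq) + Cd2+(aq); hence Q = ([Co2+(aq)]^2·[Cd2+(aq)]) / [Co3+(aq)]^2 = 2.33×10^−9 (log Q = −8.632).
Applying E = E° − (RT ln10/nF)·log Q gives +2.226 − (0.0592/2)(−8.632) = +2.48 V.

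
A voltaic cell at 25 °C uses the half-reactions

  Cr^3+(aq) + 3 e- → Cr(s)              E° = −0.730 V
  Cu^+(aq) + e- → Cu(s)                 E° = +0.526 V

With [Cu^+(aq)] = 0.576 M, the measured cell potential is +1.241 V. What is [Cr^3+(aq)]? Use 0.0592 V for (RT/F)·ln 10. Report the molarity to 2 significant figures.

1.1 M

With Cu⁺/Cu at the cathode and Cr³⁺/Cr at the anode, E°cell = +0.526 − (−0.730) = +1.256 V (n = 3).
Rearranging E = E° − (0.0592/n)·log Q gives log Q = 3(+1.256 − (+1.241))/0.0592 = 0.760.
Balancing electrons gives 3 Cu^+(aq) + Cr(s) → 3 Cu(s) + Cr^3+(aq); thus Q = [Cr^3+(aq)] / [Cu^+(aq)]^3.
Solving for the unknown gives log [Cr^3+(aq)] = 0.041, so [Cr^3+(aq)] ≈ 1.1 M.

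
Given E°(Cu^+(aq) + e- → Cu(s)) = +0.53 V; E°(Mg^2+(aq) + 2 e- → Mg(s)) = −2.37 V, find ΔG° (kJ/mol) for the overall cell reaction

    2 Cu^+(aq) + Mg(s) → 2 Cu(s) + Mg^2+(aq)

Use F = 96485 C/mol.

−560 kJ/mol

In the reaction as written Cu^+(aq) is reduced, so the Cu⁺/Cu couple is the cathode and Mg²⁺/Mg is the anode.
E°cell = +0.53 − (−2.37) = +2.90 V; balancing electrons gives n = 2.
ΔG° = −nFE°cell = −(2)(96485)(+2.90) J/mol = −560 kJ/mol.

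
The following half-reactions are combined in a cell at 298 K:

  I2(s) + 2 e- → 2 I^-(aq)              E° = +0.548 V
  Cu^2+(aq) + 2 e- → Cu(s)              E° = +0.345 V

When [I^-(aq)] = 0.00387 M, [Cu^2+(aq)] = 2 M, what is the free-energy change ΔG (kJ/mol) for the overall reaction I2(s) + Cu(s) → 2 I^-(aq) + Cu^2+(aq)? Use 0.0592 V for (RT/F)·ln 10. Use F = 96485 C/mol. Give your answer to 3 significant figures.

E°cell = +0.548 − (+0.345) = +0.203 V; the balanced reaction transfers n = 2 electrons.
Here Q = [I^-(aq)]^2·[Cu^2+(aq)] = 3×10^−5 (log Q = −4.524), giving E = +0.203 − (0.0592/2)·(−4.524) = +0.3369 V.
Then ΔG = −nFE = −2 × 96485 × +0.3369 J/mol = −65.0 kJ/mol.

−65.0 kJ/mol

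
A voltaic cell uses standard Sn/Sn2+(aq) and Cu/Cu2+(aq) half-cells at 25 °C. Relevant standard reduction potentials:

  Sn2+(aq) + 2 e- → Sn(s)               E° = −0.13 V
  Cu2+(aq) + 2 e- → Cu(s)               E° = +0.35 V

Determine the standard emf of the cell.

+0.48 V

The Cu²⁺/Cu couple has the higher E°, so Cu ion is reduced (cathode) and Sn is oxidized (anode).
E°cell = E°(cathode) − E°(anode) = +0.35 − (−0.13) = +0.48 V.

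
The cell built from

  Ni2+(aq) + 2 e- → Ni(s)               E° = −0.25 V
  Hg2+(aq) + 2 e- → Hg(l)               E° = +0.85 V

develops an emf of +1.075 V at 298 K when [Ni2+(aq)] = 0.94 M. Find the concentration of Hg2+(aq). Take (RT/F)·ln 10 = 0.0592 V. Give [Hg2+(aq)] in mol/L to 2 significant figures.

0.13 M

The Hg²⁺/Hg couple has the larger reduction potential, so it is the cathode: E°cell = +0.85 − (−0.25) = +1.10 V and n = 2.
Since E = E° − (0.0592/n)·log Q, log Q = n(E° − E)/0.0592 = 0.845.
The balanced reaction is Hg2+(aq) + Ni(s) → Hg(l) + Ni2+(aq), so Q = [Ni2+(aq)] / [Hg2+(aq)].
Isolating [Hg2+(aq)] in Q = 10^{0.845} yields log [Hg2+(aq)] = −0.872, i.e. 0.13 M.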